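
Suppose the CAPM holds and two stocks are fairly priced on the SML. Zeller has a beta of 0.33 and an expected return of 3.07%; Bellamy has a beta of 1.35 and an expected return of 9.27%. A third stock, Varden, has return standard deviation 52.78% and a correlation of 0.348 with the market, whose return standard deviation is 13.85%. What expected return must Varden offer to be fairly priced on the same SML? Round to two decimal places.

MRP = (9.27% − 3.07%) / (1.35 − 0.33) = 6.0784%
R_f = 3.07% − 0.33 × 6.0784% = 1.0641%
β_Varden = ρ·σ_i/σ_m = 0.348 × 52.78 / 13.85 = 1.3262
E(R_Varden) = R_f + β × MRP = 1.0641% + 1.3262 × 6.0784% = 9.13%

9.13%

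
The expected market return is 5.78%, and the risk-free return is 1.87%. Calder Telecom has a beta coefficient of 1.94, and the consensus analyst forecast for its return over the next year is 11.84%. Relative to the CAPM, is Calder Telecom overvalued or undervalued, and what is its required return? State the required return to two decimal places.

MRP = 5.78% − 1.87% = 3.91%
Required return = R_f + β·MRP = 1.87% + 1.94 × 3.91% = 9.46%
Forecast 11.84% > required 9.46% → the stock plots above the SML → undervalued.

Undervalued; required return 9.46%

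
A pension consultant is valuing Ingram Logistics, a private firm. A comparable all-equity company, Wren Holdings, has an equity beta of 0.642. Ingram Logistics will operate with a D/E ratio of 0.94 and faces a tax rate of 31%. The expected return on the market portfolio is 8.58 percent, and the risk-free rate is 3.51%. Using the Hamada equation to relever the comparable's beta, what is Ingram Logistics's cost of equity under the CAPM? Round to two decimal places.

8.88%

β_L = β_U × [1 + (1 − t)(D/E)] = 0.642 × [1 + (1 − 0.31) × 0.94]
    = 0.642 × [1 + 0.69 × 0.94] = 0.642 × 1.6486 = 1.0584
MRP = 8.58% − 3.51% = 5.07%
E(R) = R_f + β_L × MRP = 3.51% + 1.0584 × 5.07% = 8.88%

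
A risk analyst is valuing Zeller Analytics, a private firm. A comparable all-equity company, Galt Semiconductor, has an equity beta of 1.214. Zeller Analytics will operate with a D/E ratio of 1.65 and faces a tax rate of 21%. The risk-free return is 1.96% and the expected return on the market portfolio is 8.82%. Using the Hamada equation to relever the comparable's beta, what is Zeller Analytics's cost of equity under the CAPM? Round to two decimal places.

β_L = β_U × [1 + (1 − t)(D/E)] = 1.214 × [1 + (1 − 0.21) × 1.65]
    = 1.214 × [1 + 0.79 × 1.65] = 1.214 × 2.3035 = 2.7964
MRP = 8.82% − 1.96% = 6.86%
E(R) = R_f + β_L × MRP = 1.96% + 2.7964 × 6.86% = 21.14%

21.14%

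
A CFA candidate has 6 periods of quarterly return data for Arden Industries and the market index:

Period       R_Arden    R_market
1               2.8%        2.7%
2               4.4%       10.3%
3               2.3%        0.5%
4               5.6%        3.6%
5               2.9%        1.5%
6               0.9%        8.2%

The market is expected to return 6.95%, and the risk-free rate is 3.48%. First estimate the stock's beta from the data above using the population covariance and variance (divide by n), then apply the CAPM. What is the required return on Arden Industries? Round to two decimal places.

Mean R_i = (2.8 + 4.4 + 2.3 + 5.6 + 2.9 + 0.9) / 6 = 3.1500%
Mean R_m = (2.7 + 10.3 + 0.5 + 3.6 + 1.5 + 8.2) / 6 = 4.4667%
Σ(R_i − R̄_i)(R_m − R̄_m) = 1.5000  ⇒  Cov = 1.5000 / 6 = 0.2500
Σ(R_m − R̄_m)² = 76.3733  ⇒  Var(R_m) = 76.3733 / 6 = 12.7289
β = Cov / Var(R_m) = 0.2500 / 12.7289 = 0.0196
MRP = 6.95% − 3.48% = 3.47%
E(R) = R_f + β × MRP = 3.48% + 0.0196 × 3.47% = 3.55%

3.55%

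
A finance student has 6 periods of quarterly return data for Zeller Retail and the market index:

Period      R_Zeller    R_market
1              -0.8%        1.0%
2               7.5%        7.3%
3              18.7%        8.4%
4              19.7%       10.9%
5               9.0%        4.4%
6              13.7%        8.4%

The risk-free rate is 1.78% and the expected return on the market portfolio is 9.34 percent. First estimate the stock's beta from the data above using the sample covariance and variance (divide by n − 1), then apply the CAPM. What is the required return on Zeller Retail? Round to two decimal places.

Mean R_i = (-0.8 + 7.5 + 18.7 + 19.7 + 9.0 + 13.7) / 6 = 11.3000%
Mean R_m = (1.0 + 7.3 + 8.4 + 10.9 + 4.4 + 8.4) / 6 = 6.7333%
Σ(R_i − R̄_i)(R_m − R̄_m) = 123.9200  ⇒  Cov = 123.9200 / 5 = 24.7840
Σ(R_m − R̄_m)² = 61.5533  ⇒  Var(R_m) = 61.5533 / 5 = 12.3107
β = Cov / Var(R_m) = 24.7840 / 12.3107 = 2.0132
MRP = 9.34% − 1.78% = 7.56%
E(R) = R_f + β × MRP = 1.78% + 2.0132 × 7.56% = 17.00%

17.00%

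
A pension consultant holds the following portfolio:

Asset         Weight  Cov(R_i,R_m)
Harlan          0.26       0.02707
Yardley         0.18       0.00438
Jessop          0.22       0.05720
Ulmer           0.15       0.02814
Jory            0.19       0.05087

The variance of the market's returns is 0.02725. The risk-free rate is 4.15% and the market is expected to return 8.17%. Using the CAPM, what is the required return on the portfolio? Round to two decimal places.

β_Harlan = 0.02707 / 0.02725 = 0.9934
β_Yardley = 0.00438 / 0.02725 = 0.1607
β_Jessop = 0.05720 / 0.02725 = 2.0991
β_Ulmer = 0.02814 / 0.02725 = 1.0327
β_Jory = 0.05087 / 0.02725 = 1.8668
β_P = Σ w_i β_i = 0.26×0.9934 + 0.18×0.1607 + 0.22×2.0991 + 0.15×1.0327 + 0.19×1.8668 = 1.2586
MRP = 8.17% − 4.15% = 4.02%
E(R_P) = R_f + β_P × MRP = 4.15% + 1.2586 × 4.02% = 9.21%

9.21%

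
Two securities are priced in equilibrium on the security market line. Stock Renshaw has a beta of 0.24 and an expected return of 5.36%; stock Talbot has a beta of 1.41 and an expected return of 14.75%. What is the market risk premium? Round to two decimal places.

8.03%

Both satisfy E(R) = R_f + β·MRP, so the slope of the SML is
MRP = (14.75% − 5.36%) / (1.41 − 0.24) = 9.39% / 1.17 = 8.0256%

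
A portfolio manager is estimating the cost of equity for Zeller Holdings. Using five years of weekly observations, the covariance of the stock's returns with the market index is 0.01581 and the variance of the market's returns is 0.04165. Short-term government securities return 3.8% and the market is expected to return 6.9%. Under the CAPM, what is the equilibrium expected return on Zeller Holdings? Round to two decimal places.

4.98%

β = Cov(R_i, R_m) / Var(R_m) = 0.01581 / 0.04165 = 0.3796
MRP = 6.9% − 3.8% = 3.10%
E(R) = R_f + β × MRP = 3.8% + 0.3796 × 3.1% = 4.98%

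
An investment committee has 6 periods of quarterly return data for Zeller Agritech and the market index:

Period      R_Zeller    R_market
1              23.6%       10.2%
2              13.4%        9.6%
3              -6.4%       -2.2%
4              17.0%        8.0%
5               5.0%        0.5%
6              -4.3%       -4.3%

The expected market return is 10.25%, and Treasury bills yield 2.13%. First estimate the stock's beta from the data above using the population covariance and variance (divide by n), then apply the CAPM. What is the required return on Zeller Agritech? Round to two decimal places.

16.62%

Mean R_i = (23.6 + 13.4 − 6.4 + 17.0 + 5.0 − 4.3) / 6 = 8.0500%
Mean R_m = (10.2 + 9.6 − 2.2 + 8.0 + 0.5 − 4.3) / 6 = 3.6333%
Σ(R_i − R̄_i)(R_m − R̄_m) = 364.9400  ⇒  Cov = 364.9400 / 6 = 60.8233
Σ(R_m − R̄_m)² = 204.5733  ⇒  Var(R_m) = 204.5733 / 6 = 34.0956
β = Cov / Var(R_m) = 60.8233 / 34.0956 = 1.7839
MRP = 10.25% − 2.13% = 8.12%
E(R) = R_f + β × MRP = 2.13% + 1.7839 × 8.12% = 16.62%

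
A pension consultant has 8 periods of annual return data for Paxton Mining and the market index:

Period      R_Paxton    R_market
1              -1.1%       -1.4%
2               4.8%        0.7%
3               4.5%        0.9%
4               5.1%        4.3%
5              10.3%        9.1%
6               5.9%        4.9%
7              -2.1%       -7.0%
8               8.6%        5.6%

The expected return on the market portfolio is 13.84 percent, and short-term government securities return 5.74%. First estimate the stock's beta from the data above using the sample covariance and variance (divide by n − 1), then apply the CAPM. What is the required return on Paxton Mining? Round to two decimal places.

12.29%

Mean R_i = (-1.1 + 4.8 + 4.5 + 5.1 + 10.3 + 5.9 − 2.1 + 8.6) / 8 = 4.5000%
Mean R_m = (-1.4 + 0.7 + 0.9 + 4.3 + 9.1 + 4.9 − 7.0 + 5.6) / 8 = 2.1375%
Σ(R_i − R̄_i)(R_m − R̄_m) = 139.4300  ⇒  Cov = 139.4300 / 7 = 19.9186
Σ(R_m − R̄_m)² = 172.3788  ⇒  Var(R_m) = 172.3788 / 7 = 24.6255
β = Cov / Var(R_m) = 19.9186 / 24.6255 = 0.8089
MRP = 13.84% − 5.74% = 8.10%
E(R) = R_f + β × MRP = 5.74% + 0.8089 × 8.10% = 12.29%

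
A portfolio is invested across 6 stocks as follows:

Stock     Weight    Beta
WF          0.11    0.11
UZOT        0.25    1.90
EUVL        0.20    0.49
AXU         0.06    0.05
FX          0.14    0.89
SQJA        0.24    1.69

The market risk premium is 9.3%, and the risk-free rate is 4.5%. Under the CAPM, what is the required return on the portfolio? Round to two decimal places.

β_P = Σ w_i β_i = 0.11×0.11 + 0.25×1.90 + 0.20×0.49 + 0.06×0.05 + 0.14×0.89 + 0.24×1.69 = 1.1183
E(R_P) = R_f + β_P × MRP = 4.5% + 1.1183 × 9.3% = 14.90%

14.90%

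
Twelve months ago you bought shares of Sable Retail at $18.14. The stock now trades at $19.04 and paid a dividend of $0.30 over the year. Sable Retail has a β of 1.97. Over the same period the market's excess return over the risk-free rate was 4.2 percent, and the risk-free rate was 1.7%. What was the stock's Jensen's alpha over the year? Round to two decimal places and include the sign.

-3.36%

Realised HPR = (P1 + D1 − P0) / P0 = (19.04 + 0.30 − 18.14) / 18.14 = 1.20 / 18.14 = 6.6152%
CAPM required = R_f + β·MRP = 1.7% + 1.97 × 4.2% = 9.9740%
α = realised − required = 6.6152% − 9.9740% = -3.36%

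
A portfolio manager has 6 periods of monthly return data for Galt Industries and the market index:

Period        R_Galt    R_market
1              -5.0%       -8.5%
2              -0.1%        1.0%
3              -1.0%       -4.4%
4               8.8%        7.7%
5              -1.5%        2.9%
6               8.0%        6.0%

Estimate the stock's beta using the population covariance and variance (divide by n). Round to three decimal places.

Mean R_i = (-5.0 − 0.1 − 1.0 + 8.8 − 1.5 + 8.0) / 6 = 1.5333%
Mean R_m = (-8.5 + 1.0 − 4.4 + 7.7 + 2.9 + 6.0) / 6 = 0.7833%
Σ(R_i − R̄_i)(R_m − R̄_m) = 151.0033  ⇒  Cov = 151.0033 / 6 = 25.1672
Σ(R_m − R̄_m)² = 192.6283  ⇒  Var(R_m) = 192.6283 / 6 = 32.1047
β = Cov / Var(R_m) = 25.1672 / 32.1047 = 0.7839

0.784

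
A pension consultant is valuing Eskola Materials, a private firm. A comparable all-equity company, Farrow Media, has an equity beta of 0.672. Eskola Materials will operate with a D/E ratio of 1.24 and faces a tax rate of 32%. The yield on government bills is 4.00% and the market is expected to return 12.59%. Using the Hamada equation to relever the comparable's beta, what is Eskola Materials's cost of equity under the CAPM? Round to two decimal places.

β_L = β_U × [1 + (1 − t)(D/E)] = 0.672 × [1 + (1 − 0.32) × 1.24]
    = 0.672 × [1 + 0.68 × 1.24] = 0.672 × 1.8432 = 1.2386
MRP = 12.59% − 4.00% = 8.59%
E(R) = R_f + β_L × MRP = 4.00% + 1.2386 × 8.59% = 14.64%

14.64%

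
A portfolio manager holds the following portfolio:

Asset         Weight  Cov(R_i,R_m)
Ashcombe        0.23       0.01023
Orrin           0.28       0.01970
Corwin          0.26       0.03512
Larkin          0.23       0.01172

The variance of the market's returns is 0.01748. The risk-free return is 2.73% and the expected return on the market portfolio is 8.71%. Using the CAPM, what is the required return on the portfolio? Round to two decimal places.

9.47%

β_Ashcombe = 0.01023 / 0.01748 = 0.5852
β_Orrin = 0.01970 / 0.01748 = 1.1270
β_Corwin = 0.03512 / 0.01748 = 2.0092
β_Larkin = 0.01172 / 0.01748 = 0.6705
β_P = Σ w_i β_i = 0.23×0.5852 + 0.28×1.1270 + 0.26×2.0092 + 0.23×0.6705 = 1.1268
MRP = 8.71% − 2.73% = 5.98%
E(R_P) = R_f + β_P × MRP = 2.73% + 1.1268 × 5.98% = 9.47%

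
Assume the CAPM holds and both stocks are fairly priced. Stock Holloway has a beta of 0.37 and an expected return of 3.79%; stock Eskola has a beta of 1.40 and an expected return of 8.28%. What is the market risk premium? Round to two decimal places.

Both satisfy E(R) = R_f + β·MRP, so the slope of the SML is
MRP = (8.28% − 3.79%) / (1.40 − 0.37) = 4.49% / 1.03 = 4.3592%

4.36%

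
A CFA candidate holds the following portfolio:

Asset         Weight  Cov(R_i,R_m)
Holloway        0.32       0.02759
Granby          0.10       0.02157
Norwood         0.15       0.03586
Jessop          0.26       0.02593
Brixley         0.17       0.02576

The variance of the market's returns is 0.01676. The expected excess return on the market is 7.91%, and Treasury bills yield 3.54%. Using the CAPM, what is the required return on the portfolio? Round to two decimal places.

16.51%

β_Holloway = 0.02759 / 0.01676 = 1.6462
β_Granby = 0.02157 / 0.01676 = 1.2870
β_Norwood = 0.03586 / 0.01676 = 2.1396
β_Jessop = 0.02593 / 0.01676 = 1.5471
β_Brixley = 0.02576 / 0.01676 = 1.5370
β_P = Σ w_i β_i = 0.32×1.6462 + 0.10×1.2870 + 0.15×2.1396 + 0.26×1.5471 + 0.17×1.5370 = 1.6400
E(R_P) = R_f + β_P × MRP = 3.54% + 1.6400 × 7.91% = 16.51%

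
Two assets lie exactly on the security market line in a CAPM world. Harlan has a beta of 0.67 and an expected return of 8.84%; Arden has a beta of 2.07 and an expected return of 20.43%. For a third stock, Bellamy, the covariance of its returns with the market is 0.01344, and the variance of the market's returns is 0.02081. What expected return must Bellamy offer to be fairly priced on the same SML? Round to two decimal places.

MRP = (20.43% − 8.84%) / (2.07 − 0.67) = 8.2786%
R_f = 8.84% − 0.67 × 8.2786% = 3.2933%
β_Bellamy = Cov / Var(R_m) = 0.01344 / 0.02081 = 0.6458
E(R_Bellamy) = R_f + β × MRP = 3.2933% + 0.6458 × 8.2786% = 8.64%

8.64%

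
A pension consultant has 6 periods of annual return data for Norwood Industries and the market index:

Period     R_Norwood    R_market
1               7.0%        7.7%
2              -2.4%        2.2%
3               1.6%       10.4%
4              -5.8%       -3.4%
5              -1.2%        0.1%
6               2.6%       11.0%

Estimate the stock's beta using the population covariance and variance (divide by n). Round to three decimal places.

Mean R_i = (7.0 − 2.4 + 1.6 − 5.8 − 1.2 + 2.6) / 6 = 0.3000%
Mean R_m = (7.7 + 2.2 + 10.4 − 3.4 + 0.1 + 11.0) / 6 = 4.6667%
Σ(R_i − R̄_i)(R_m − R̄_m) = 105.0600  ⇒  Cov = 105.0600 / 6 = 17.5100
Σ(R_m − R̄_m)² = 174.1933  ⇒  Var(R_m) = 174.1933 / 6 = 29.0322
β = Cov / Var(R_m) = 17.5100 / 29.0322 = 0.6031

0.603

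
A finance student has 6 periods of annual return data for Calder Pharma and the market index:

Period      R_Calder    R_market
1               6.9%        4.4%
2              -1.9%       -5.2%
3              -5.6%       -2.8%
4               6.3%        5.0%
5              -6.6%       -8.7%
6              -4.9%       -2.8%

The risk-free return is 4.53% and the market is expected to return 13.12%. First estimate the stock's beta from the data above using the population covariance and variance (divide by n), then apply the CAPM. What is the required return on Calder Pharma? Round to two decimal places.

Mean R_i = (6.9 − 1.9 − 5.6 + 6.3 − 6.6 − 4.9) / 6 = -0.9667%
Mean R_m = (4.4 − 5.2 − 2.8 + 5.0 − 8.7 − 2.8) / 6 = -1.6833%
Σ(R_i − R̄_i)(R_m − R̄_m) = 148.7967  ⇒  Cov = 148.7967 / 6 = 24.7995
Σ(R_m − R̄_m)² = 145.7683  ⇒  Var(R_m) = 145.7683 / 6 = 24.2947
β = Cov / Var(R_m) = 24.7995 / 24.2947 = 1.0208
MRP = 13.12% − 4.53% = 8.59%
E(R) = R_f + β × MRP = 4.53% + 1.0208 × 8.59% = 13.30%

13.30%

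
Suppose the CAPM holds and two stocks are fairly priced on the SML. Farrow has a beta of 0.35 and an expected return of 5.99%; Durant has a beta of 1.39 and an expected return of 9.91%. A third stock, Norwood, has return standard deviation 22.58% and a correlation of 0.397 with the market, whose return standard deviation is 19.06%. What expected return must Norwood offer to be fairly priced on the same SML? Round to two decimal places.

6.44%

MRP = (9.91% − 5.99%) / (1.39 − 0.35) = 3.7692%
R_f = 5.99% − 0.35 × 3.7692% = 4.6708%
β_Norwood = ρ·σ_i/σ_m = 0.397 × 22.58 / 19.06 = 0.4703
E(R_Norwood) = R_f + β × MRP = 4.6708% + 0.4703 × 3.7692% = 6.44%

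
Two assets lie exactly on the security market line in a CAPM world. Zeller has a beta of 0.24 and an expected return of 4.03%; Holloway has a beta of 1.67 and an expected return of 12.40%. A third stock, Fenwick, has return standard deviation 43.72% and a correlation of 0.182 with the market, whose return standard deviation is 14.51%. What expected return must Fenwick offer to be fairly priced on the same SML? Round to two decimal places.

MRP = (12.40% − 4.03%) / (1.67 − 0.24) = 5.8531%
R_f = 4.03% − 0.24 × 5.8531% = 2.6253%
β_Fenwick = ρ·σ_i/σ_m = 0.182 × 43.72 / 14.51 = 0.5484
E(R_Fenwick) = R_f + β × MRP = 2.6253% + 0.5484 × 5.8531% = 5.84%

5.84%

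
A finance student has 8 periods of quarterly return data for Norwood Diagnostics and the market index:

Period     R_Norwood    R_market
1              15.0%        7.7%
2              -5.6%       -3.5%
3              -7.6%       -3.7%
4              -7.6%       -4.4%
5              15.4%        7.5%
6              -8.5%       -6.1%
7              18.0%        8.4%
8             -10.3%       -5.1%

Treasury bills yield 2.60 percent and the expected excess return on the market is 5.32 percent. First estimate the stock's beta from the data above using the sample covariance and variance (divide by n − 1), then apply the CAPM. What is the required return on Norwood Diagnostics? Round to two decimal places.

12.84%

Mean R_i = (15.0 − 5.6 − 7.6 − 7.6 + 15.4 − 8.5 + 18.0 − 10.3) / 8 = 1.1000%
Mean R_m = (7.7 − 3.5 − 3.7 − 4.4 + 7.5 − 6.1 + 8.4 − 5.1) / 8 = 0.1000%
Σ(R_i − R̄_i)(R_m − R̄_m) = 566.8600  ⇒  Cov = 566.8600 / 7 = 80.9800
Σ(R_m − R̄_m)² = 294.5400  ⇒  Var(R_m) = 294.5400 / 7 = 42.0771
β = Cov / Var(R_m) = 80.9800 / 42.0771 = 1.9246
E(R) = R_f + β × MRP = 2.60% + 1.9246 × 5.32% = 12.84%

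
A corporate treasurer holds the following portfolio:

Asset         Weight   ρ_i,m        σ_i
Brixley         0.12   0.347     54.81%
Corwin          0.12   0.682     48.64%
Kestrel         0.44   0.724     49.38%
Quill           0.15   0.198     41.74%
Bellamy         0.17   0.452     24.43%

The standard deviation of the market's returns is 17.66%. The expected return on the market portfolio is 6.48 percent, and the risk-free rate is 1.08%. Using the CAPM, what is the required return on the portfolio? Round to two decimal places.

8.76%

β_Brixley = 0.347 × 54.81% / 17.66% = 1.0770
β_Corwin = 0.682 × 48.64% / 17.66% = 1.8784
β_Kestrel = 0.724 × 49.38% / 17.66% = 2.0244
β_Quill = 0.198 × 41.74% / 17.66% = 0.4680
β_Bellamy = 0.452 × 24.43% / 17.66% = 0.6253
β_P = Σ w_i β_i = 0.12×1.0770 + 0.12×1.8784 + 0.44×2.0244 + 0.15×0.4680 + 0.17×0.6253 = 1.4219
MRP = 6.48% − 1.08% = 5.40%
E(R_P) = R_f + β_P × MRP = 1.08% + 1.4219 × 5.40% = 8.76%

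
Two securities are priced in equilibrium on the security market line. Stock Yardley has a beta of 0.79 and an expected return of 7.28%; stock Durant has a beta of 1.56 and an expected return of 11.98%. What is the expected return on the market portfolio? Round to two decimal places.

Both satisfy E(R) = R_f + β·MRP, so the slope of the SML is
MRP = (11.98% − 7.28%) / (1.56 − 0.79) = 4.70% / 0.77 = 6.1039%
R_f = E(R_Yardley) − β_Yardley·MRP = 7.28% − 0.79 × 6.1039% = 2.4579%
E(R_m) = R_f + MRP = 2.4579% + 6.1039% = 8.56%

8.56%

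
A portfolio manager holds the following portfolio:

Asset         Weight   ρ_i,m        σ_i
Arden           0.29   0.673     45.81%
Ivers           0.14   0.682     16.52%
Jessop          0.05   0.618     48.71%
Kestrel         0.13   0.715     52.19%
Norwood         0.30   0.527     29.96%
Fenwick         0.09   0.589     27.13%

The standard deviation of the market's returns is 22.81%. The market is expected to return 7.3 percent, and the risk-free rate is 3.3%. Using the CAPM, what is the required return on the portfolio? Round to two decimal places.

7.34%

β_Arden = 0.673 × 45.81% / 22.81% = 1.3516
β_Ivers = 0.682 × 16.52% / 22.81% = 0.4939
β_Jessop = 0.618 × 48.71% / 22.81% = 1.3197
β_Kestrel = 0.715 × 52.19% / 22.81% = 1.6359
β_Norwood = 0.527 × 29.96% / 22.81% = 0.6922
β_Fenwick = 0.589 × 27.13% / 22.81% = 0.7006
β_P = Σ w_i β_i = 0.29×1.3516 + 0.14×0.4939 + 0.05×1.3197 + 0.13×1.6359 + 0.30×0.6922 + 0.09×0.7006 = 1.0105
MRP = 7.3% − 3.3% = 4.00%
E(R_P) = R_f + β_P × MRP = 3.3% + 1.0105 × 4.0% = 7.34%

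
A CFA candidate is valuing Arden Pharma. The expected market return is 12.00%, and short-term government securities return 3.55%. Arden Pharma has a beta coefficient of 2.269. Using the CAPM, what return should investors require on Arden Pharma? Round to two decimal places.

Market risk premium = E(R_m) − R_f = 12.00% − 3.55% = 8.45%
E(R) = R_f + β × MRP = 3.55% + 2.269 × 8.45% = 22.72%

22.72%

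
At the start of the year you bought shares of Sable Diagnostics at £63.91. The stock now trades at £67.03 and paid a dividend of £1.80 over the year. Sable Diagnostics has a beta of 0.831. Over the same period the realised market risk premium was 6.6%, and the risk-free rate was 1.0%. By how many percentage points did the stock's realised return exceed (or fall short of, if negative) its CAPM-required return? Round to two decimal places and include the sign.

Realised HPR = (P1 + D1 − P0) / P0 = (67.03 + 1.80 − 63.91) / 63.91 = 4.92 / 63.91 = 7.6983%
CAPM required = R_f + β·MRP = 1.0% + 0.831 × 6.6% = 6.4846%
α = realised − required = 7.6983% − 6.4846% = +1.21%

+1.21%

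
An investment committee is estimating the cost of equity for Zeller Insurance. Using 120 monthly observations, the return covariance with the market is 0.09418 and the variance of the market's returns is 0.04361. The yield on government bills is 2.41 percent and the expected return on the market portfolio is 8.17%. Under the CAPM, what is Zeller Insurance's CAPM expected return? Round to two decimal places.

β = Cov(R_i, R_m) / Var(R_m) = 0.09418 / 0.04361 = 2.1596
MRP = 8.17% − 2.41% = 5.76%
E(R) = R_f + β × MRP = 2.41% + 2.1596 × 5.76% = 14.85%

14.85%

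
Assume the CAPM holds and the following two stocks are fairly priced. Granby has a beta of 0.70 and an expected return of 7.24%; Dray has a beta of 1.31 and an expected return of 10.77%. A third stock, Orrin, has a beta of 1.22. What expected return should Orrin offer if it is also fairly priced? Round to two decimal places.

MRP (SML slope) = (10.77% − 7.24%) / (1.31 − 0.70) = 3.53% / 0.61 = 5.7869%
R_f (intercept) = 7.24% − 0.70 × 5.7869% = 3.1892%
E(R_Orrin) = R_f + β × MRP = 3.1892% + 1.22 × 5.7869% = 10.25%

10.25%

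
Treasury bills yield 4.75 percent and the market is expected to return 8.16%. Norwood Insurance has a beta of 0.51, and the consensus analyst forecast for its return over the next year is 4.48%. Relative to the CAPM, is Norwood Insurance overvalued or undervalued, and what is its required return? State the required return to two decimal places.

MRP = 8.16% − 4.75% = 3.41%
Required return = R_f + β·MRP = 4.75% + 0.51 × 3.41% = 6.49%
Forecast 4.48% < required 6.49% → the stock plots below the SML → overvalued.

Overvalued; required return 6.49%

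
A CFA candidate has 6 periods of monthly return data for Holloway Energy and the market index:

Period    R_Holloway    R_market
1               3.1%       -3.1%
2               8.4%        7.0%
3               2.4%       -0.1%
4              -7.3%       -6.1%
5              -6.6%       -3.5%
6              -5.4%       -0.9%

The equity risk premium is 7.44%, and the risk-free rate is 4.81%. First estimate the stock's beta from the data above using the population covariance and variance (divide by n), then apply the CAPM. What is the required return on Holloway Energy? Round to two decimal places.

Mean R_i = (3.1 + 8.4 + 2.4 − 7.3 − 6.6 − 5.4) / 6 = -0.9000%
Mean R_m = (-3.1 + 7.0 − 0.1 − 6.1 − 3.5 − 0.9) / 6 = -1.1167%
Σ(R_i − R̄_i)(R_m − R̄_m) = 115.4100  ⇒  Cov = 115.4100 / 6 = 19.2350
Σ(R_m − R̄_m)² = 101.4083  ⇒  Var(R_m) = 101.4083 / 6 = 16.9014
β = Cov / Var(R_m) = 19.2350 / 16.9014 = 1.1381
E(R) = R_f + β × MRP = 4.81% + 1.1381 × 7.44% = 13.28%

13.28%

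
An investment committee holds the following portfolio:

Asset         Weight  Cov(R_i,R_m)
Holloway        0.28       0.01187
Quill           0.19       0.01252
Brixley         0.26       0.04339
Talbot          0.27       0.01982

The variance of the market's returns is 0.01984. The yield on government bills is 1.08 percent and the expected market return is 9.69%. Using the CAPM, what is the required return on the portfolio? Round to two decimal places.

β_Holloway = 0.01187 / 0.01984 = 0.5983
β_Quill = 0.01252 / 0.01984 = 0.6310
β_Brixley = 0.04339 / 0.01984 = 2.1870
β_Talbot = 0.01982 / 0.01984 = 0.9990
β_P = Σ w_i β_i = 0.28×0.5983 + 0.19×0.6310 + 0.26×2.1870 + 0.27×0.9990 = 1.1258
MRP = 9.69% − 1.08% = 8.61%
E(R_P) = R_f + β_P × MRP = 1.08% + 1.1258 × 8.61% = 10.77%

10.77%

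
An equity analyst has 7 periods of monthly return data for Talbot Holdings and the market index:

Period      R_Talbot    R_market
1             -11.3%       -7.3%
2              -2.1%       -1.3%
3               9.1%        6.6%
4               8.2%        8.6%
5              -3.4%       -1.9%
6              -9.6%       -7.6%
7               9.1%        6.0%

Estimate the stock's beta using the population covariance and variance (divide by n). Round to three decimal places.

Mean R_i = (-11.3 − 2.1 + 9.1 + 8.2 − 3.4 − 9.6 + 9.1) / 7 = 0.0000%
Mean R_m = (-7.3 − 1.3 + 6.6 + 8.6 − 1.9 − 7.6 + 6.0) / 7 = 0.4429%
Σ(R_i − R̄_i)(R_m − R̄_m) = 349.8200  ⇒  Cov = 349.8200 / 7 = 49.9743
Σ(R_m − R̄_m)² = 268.4971  ⇒  Var(R_m) = 268.4971 / 7 = 38.3567
β = Cov / Var(R_m) = 49.9743 / 38.3567 = 1.3029

1.303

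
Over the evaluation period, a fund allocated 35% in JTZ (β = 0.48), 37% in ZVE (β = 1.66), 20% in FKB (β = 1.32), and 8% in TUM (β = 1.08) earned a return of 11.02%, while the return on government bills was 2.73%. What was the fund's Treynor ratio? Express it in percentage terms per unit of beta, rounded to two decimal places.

β_P = 0.35×0.48 + 0.37×1.66 + 0.20×1.32 + 0.08×1.08 = 1.1326
Treynor = (R_P − R_f) / β_P = (11.02% − 2.73%) / 1.1326 = 8.29% / 1.1326 = 7.32%

7.32%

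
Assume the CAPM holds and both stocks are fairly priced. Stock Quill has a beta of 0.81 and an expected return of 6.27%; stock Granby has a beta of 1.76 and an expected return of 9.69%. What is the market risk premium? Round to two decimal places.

Both satisfy E(R) = R_f + β·MRP, so the slope of the SML is
MRP = (9.69% − 6.27%) / (1.76 − 0.81) = 3.42% / 0.95 = 3.6000%

3.60%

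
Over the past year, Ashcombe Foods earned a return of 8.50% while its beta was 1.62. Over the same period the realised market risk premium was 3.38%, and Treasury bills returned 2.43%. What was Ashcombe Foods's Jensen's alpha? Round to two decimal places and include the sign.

+0.59%

CAPM benchmark = R_f + β(R_m − R_f) = 2.43% + 1.62 × 3.38% = 7.9056%
α = actual − benchmark = 8.50% − 7.9056% = +0.59%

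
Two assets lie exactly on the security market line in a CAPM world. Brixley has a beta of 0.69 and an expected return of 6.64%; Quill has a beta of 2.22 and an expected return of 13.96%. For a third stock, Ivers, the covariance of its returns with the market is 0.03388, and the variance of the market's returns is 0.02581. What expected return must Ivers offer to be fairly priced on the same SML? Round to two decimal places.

9.62%

MRP = (13.96% − 6.64%) / (2.22 − 0.69) = 4.7843%
R_f = 6.64% − 0.69 × 4.7843% = 3.3388%
β_Ivers = Cov / Var(R_m) = 0.03388 / 0.02581 = 1.3127
E(R_Ivers) = R_f + β × MRP = 3.3388% + 1.3127 × 4.7843% = 9.62%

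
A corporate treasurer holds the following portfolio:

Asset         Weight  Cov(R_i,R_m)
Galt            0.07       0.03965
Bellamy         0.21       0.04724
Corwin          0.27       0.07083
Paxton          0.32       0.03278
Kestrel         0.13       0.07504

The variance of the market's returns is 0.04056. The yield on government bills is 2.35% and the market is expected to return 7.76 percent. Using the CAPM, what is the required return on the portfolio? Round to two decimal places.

9.29%

β_Galt = 0.03965 / 0.04056 = 0.9776
β_Bellamy = 0.04724 / 0.04056 = 1.1647
β_Corwin = 0.07083 / 0.04056 = 1.7463
β_Paxton = 0.03278 / 0.04056 = 0.8082
β_Kestrel = 0.07504 / 0.04056 = 1.8501
β_P = Σ w_i β_i = 0.07×0.9776 + 0.21×1.1647 + 0.27×1.7463 + 0.32×0.8082 + 0.13×1.8501 = 1.2837
MRP = 7.76% − 2.35% = 5.41%
E(R_P) = R_f + β_P × MRP = 2.35% + 1.2837 × 5.41% = 9.29%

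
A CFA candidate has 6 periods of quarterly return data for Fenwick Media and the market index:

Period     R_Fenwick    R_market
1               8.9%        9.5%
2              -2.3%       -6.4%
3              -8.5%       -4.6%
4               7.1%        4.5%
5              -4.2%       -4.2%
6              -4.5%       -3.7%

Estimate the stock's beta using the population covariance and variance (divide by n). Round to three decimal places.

1.009

Mean R_i = (8.9 − 2.3 − 8.5 + 7.1 − 4.2 − 4.5) / 6 = -0.5833%
Mean R_m = (9.5 − 6.4 − 4.6 + 4.5 − 4.2 − 3.7) / 6 = -0.8167%
Σ(R_i − R̄_i)(R_m − R̄_m) = 201.7517  ⇒  Cov = 201.7517 / 6 = 33.6253
Σ(R_m − R̄_m)² = 199.9483  ⇒  Var(R_m) = 199.9483 / 6 = 33.3247
β = Cov / Var(R_m) = 33.6253 / 33.3247 = 1.0090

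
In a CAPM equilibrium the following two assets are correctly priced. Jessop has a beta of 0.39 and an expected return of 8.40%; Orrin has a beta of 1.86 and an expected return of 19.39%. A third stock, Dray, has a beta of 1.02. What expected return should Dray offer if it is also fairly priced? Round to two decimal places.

MRP (SML slope) = (19.39% − 8.40%) / (1.86 − 0.39) = 10.99% / 1.47 = 7.4762%
R_f (intercept) = 8.40% − 0.39 × 7.4762% = 5.4843%
E(R_Dray) = R_f + β × MRP = 5.4843% + 1.02 × 7.4762% = 13.11%

13.11%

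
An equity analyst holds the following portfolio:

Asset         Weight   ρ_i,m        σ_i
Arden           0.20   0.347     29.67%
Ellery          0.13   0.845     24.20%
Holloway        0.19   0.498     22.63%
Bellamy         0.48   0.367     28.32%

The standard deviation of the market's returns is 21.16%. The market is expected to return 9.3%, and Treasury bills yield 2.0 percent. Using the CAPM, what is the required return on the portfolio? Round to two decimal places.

6.09%

β_Arden = 0.347 × 29.67% / 21.16% = 0.4866
β_Ellery = 0.845 × 24.20% / 21.16% = 0.9664
β_Holloway = 0.498 × 22.63% / 21.16% = 0.5326
β_Bellamy = 0.367 × 28.32% / 21.16% = 0.4912
β_P = Σ w_i β_i = 0.20×0.4866 + 0.13×0.9664 + 0.19×0.5326 + 0.48×0.4912 = 0.5599
MRP = 9.3% − 2.0% = 7.30%
E(R_P) = R_f + β_P × MRP = 2.0% + 0.5599 × 7.3% = 6.09%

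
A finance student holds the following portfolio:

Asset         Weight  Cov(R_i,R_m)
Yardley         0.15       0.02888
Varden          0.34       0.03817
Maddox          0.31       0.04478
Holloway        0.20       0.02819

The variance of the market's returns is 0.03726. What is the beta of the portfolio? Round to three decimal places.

0.988

β_Yardley = 0.02888 / 0.03726 = 0.7751
β_Varden = 0.03817 / 0.03726 = 1.0244
β_Maddox = 0.04478 / 0.03726 = 1.2018
β_Holloway = 0.02819 / 0.03726 = 0.7566
β_P = Σ w_i β_i = 0.15×0.7751 + 0.34×1.0244 + 0.31×1.2018 + 0.20×0.7566 = 0.9884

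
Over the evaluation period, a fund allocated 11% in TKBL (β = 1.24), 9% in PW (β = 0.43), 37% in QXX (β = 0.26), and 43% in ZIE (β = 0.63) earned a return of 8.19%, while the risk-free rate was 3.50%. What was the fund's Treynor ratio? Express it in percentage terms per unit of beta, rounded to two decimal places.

8.65%

β_P = 0.11×1.24 + 0.09×0.43 + 0.37×0.26 + 0.43×0.63 = 0.5422
Treynor = (R_P − R_f) / β_P = (8.19% − 3.50%) / 0.5422 = 4.69% / 0.5422 = 8.65%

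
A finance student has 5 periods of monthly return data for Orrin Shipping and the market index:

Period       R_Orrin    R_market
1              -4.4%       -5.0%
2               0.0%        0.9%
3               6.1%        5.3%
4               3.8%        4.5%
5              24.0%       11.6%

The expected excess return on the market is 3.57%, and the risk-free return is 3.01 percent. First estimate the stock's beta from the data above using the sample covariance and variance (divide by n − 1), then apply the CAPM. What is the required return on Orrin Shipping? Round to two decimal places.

8.95%

Mean R_i = (-4.4 + 0.0 + 6.1 + 3.8 + 24.0) / 5 = 5.9000%
Mean R_m = (-5.0 + 0.9 + 5.3 + 4.5 + 11.6) / 5 = 3.4600%
Σ(R_i − R̄_i)(R_m − R̄_m) = 247.7600  ⇒  Cov = 247.7600 / 4 = 61.9400
Σ(R_m − R̄_m)² = 148.8520  ⇒  Var(R_m) = 148.8520 / 4 = 37.2130
β = Cov / Var(R_m) = 61.9400 / 37.2130 = 1.6645
E(R) = R_f + β × MRP = 3.01% + 1.6645 × 3.57% = 8.95%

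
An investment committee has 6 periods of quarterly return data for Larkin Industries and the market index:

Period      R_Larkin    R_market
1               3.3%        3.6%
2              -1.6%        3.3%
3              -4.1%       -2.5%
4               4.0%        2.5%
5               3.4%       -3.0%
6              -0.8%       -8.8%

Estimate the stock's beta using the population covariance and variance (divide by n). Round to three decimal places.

0.228

Mean R_i = (3.3 − 1.6 − 4.1 + 4.0 + 3.4 − 0.8) / 6 = 0.7000%
Mean R_m = (3.6 + 3.3 − 2.5 + 2.5 − 3.0 − 8.8) / 6 = -0.8167%
Σ(R_i − R̄_i)(R_m − R̄_m) = 27.1200  ⇒  Cov = 27.1200 / 6 = 4.5200
Σ(R_m − R̄_m)² = 118.7883  ⇒  Var(R_m) = 118.7883 / 6 = 19.7981
β = Cov / Var(R_m) = 4.5200 / 19.7981 = 0.2283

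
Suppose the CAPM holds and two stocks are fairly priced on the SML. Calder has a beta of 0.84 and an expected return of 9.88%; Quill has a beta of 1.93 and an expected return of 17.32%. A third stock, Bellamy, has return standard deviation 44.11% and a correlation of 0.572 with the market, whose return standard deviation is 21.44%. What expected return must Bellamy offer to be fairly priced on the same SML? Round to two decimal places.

12.18%

MRP = (17.32% − 9.88%) / (1.93 − 0.84) = 6.8257%
R_f = 9.88% − 0.84 × 6.8257% = 4.1464%
β_Bellamy = ρ·σ_i/σ_m = 0.572 × 44.11 / 21.44 = 1.1768
E(R_Bellamy) = R_f + β × MRP = 4.1464% + 1.1768 × 6.8257% = 12.18%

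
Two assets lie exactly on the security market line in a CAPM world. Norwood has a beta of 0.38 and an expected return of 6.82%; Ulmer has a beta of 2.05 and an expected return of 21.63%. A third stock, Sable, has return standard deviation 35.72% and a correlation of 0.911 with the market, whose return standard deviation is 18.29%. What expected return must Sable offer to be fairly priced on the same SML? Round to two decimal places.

19.23%

MRP = (21.63% − 6.82%) / (2.05 − 0.38) = 8.8683%
R_f = 6.82% − 0.38 × 8.8683% = 3.4500%
β_Sable = ρ·σ_i/σ_m = 0.911 × 35.72 / 18.29 = 1.7792
E(R_Sable) = R_f + β × MRP = 3.4500% + 1.7792 × 8.8683% = 19.23%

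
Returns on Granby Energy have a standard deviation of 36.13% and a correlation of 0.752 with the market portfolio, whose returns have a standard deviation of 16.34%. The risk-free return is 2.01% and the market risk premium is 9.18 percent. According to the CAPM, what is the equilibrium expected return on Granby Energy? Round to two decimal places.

17.27%

β = ρ × σ_i / σ_m = 0.752 × 36.13% / 16.34% = 1.6628
E(R) = 2.01% + 1.6628 × 9.18% = 17.27%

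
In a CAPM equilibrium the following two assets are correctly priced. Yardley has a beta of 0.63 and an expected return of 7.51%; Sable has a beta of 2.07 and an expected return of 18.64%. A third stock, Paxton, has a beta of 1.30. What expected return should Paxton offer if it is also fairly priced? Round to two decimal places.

12.69%

MRP (SML slope) = (18.64% − 7.51%) / (2.07 − 0.63) = 11.13% / 1.44 = 7.7292%
R_f (intercept) = 7.51% − 0.63 × 7.7292% = 2.6406%
E(R_Paxton) = R_f + β × MRP = 2.6406% + 1.30 × 7.7292% = 12.69%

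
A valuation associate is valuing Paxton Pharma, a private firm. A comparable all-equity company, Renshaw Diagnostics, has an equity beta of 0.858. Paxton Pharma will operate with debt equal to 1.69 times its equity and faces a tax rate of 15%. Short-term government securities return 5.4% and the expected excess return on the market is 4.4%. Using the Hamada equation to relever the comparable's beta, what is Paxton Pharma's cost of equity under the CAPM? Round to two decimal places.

14.60%

β_L = β_U × [1 + (1 − t)(D/E)] = 0.858 × [1 + (1 − 0.15) × 1.69]
    = 0.858 × [1 + 0.85 × 1.69] = 0.858 × 2.4365 = 2.0905
E(R) = R_f + β_L × MRP = 5.4% + 2.0905 × 4.4% = 14.60%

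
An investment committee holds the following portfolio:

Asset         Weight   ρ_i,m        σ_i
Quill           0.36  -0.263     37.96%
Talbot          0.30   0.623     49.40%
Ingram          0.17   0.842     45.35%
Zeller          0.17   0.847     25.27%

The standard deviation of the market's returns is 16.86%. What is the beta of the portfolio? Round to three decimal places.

0.935

β_Quill = -0.263 × 37.96% / 16.86% = -0.5921
β_Talbot = 0.623 × 49.40% / 16.86% = 1.8254
β_Ingram = 0.842 × 45.35% / 16.86% = 2.2648
β_Zeller = 0.847 × 25.27% / 16.86% = 1.2695
β_P = Σ w_i β_i = 0.36×-0.5921 + 0.30×1.8254 + 0.17×2.2648 + 0.17×1.2695 = 0.9353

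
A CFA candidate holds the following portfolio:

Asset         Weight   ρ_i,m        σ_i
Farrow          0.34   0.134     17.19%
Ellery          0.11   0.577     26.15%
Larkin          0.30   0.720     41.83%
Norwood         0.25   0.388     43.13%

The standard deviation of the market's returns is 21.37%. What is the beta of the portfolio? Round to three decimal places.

0.733

β_Farrow = 0.134 × 17.19% / 21.37% = 0.1078
β_Ellery = 0.577 × 26.15% / 21.37% = 0.7061
β_Larkin = 0.720 × 41.83% / 21.37% = 1.4093
β_Norwood = 0.388 × 43.13% / 21.37% = 0.7831
β_P = Σ w_i β_i = 0.34×0.1078 + 0.11×0.7061 + 0.30×1.4093 + 0.25×0.7831 = 0.7329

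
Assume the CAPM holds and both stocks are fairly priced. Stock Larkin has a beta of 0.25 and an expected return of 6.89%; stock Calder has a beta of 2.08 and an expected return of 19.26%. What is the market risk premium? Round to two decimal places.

6.76%

Both satisfy E(R) = R_f + β·MRP, so the slope of the SML is
MRP = (19.26% − 6.89%) / (2.08 − 0.25) = 12.37% / 1.83 = 6.7596%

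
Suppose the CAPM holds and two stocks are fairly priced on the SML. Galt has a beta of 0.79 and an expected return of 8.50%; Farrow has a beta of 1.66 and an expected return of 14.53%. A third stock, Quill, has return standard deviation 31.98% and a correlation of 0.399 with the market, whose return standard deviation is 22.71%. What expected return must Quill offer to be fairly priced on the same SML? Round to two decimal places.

MRP = (14.53% − 8.50%) / (1.66 − 0.79) = 6.9310%
R_f = 8.50% − 0.79 × 6.9310% = 3.0245%
β_Quill = ρ·σ_i/σ_m = 0.399 × 31.98 / 22.71 = 0.5619
E(R_Quill) = R_f + β × MRP = 3.0245% + 0.5619 × 6.9310% = 6.92%

6.92%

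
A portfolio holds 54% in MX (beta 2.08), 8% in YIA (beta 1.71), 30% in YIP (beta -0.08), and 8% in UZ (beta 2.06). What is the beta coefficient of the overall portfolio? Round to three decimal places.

β_P = Σ w_i β_i = 0.54×2.08 + 0.08×1.71 + 0.30×-0.08 + 0.08×2.06 = 1.4008

1.401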